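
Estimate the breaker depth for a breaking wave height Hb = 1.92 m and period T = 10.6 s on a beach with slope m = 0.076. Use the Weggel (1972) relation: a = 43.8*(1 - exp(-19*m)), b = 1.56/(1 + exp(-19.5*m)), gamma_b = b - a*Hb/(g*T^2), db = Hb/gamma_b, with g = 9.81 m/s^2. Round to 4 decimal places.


a = 43.8 * (1 - exp(-19 * m))
exp(-19 * 0.076) = exp(-1.4440) = 0.235982
a = 43.8 * (1 - 0.235982) = 33.463991
b = 1.56 / (1 + exp(-19.5 * m))
exp(-19.5 * 0.076) = exp(-1.4820) = 0.227183
b = 1.56 / (1 + 0.227183) = 1.271204
Hb / (g * T^2) = 1.92 / (9.81 * 10.6^2) = 1.92 / 1102.2516 = 0.00174189
gamma_b = b - a * Hb/(g*T^2) = 1.271204 - 33.463991 * 0.00174189 = 1.212914
db = Hb / gamma_b = 1.92 / 1.212914
db = 1.5830 m

1.5830


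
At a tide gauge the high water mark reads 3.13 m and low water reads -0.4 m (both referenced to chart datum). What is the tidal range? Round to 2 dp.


Tidal range = High water - Low water
Tidal range = 3.13 - (-0.4)
Tidal range = 3.53 m

3.53


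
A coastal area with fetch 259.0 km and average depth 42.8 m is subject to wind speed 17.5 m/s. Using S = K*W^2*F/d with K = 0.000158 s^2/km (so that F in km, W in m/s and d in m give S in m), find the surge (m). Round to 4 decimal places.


S = K * W^2 * F / d
W^2 = 17.5^2 = 306.25
S = 0.000158 * 306.25 * 259.0 / 42.8
Numerator = 0.000158 * 306.25 * 259.0 = 12.532362
S = 12.532362 / 42.8 = 0.2928 m

0.2928


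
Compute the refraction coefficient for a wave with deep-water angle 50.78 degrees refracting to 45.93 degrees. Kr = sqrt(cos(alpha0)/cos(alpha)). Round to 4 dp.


Kr = sqrt(cos(alpha0) / cos(alpha))
cos(50.78) = 0.632300
cos(45.93) = 0.695537
Kr = sqrt(0.632300 / 0.695537)
Kr = sqrt(0.909082)
Kr = 0.9535

0.9535


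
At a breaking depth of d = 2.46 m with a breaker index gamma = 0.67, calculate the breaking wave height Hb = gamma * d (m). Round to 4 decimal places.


Hb = gamma * d
Hb = 0.67 * 2.46
Hb = 1.6482 m

1.6482


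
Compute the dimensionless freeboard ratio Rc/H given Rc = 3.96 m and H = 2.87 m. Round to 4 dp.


Relative freeboard = Rc / H
= 3.96 / 2.87
= 1.3798

1.3798


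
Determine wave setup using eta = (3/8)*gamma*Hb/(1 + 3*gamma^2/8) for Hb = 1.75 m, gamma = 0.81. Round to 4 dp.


eta = (3/8) * gamma * Hb / (1 + 3*gamma^2/8)
Numerator = (3/8) * 0.81 * 1.75 = 0.531563
Denominator = 1 + 3*0.81^2/8 = 1 + 0.246038 = 1.246038
eta = 0.531563 / 1.246038
eta = 0.4266 m

0.4266


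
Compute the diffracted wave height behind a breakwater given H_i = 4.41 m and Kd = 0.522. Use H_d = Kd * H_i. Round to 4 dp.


H_d = Kd * H_i
H_d = 0.522 * 4.41
H_d = 2.3020 m

2.3020


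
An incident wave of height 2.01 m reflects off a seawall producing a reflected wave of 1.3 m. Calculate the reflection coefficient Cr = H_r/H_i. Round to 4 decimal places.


Cr = H_r / H_i
Cr = 1.3 / 2.01
Cr = 0.6468

0.6468


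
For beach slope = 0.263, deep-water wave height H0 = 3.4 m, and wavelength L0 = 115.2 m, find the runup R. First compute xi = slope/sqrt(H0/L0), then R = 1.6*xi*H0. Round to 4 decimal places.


xi = slope / sqrt(H0/L0)
H0/L0 = 3.4/115.2 = 0.029514
sqrt(0.029514) = 0.171796
xi = 0.263 / 0.171796 = 1.530885
R = 1.6 * xi * H0 = 1.6 * 1.530885 * 3.4
R = 8.3280 m

8.3280


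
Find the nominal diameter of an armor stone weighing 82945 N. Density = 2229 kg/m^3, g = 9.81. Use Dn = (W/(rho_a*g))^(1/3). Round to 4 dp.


V = W / (rho_a * g)
V = 82945 / (2229 * 9.81)
V = 82945 / 21866.49
V = 3.793247 m^3
Dn = V^(1/3) = 3.793247^(1/3)
Dn = 1.5596 m

1.5596


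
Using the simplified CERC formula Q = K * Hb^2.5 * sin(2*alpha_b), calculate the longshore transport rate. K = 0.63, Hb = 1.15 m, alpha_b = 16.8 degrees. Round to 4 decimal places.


Q = K * Hb^2.5 * sin(2 * alpha_b)
Hb^2.5 = 1.15^2.5 = 1.418223
sin(2 * 16.8) = sin(33.6) = 0.553392
Q = 0.63 * 1.418223 * 0.553392
Q = 0.4944 m^3/s

0.4944


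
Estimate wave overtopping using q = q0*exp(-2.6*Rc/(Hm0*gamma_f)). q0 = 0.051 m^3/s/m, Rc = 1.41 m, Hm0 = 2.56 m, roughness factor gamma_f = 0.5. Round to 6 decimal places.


q = q0 * exp(-2.6 * Rc / (Hm0 * gamma_f))
Exponent = -2.6 * 1.41 / (2.56 * 0.5)
= -2.6 * 1.41 / 1.2800
= -2.864062
exp(-2.864062) = 0.057037
q = 0.051 * 0.057037
q = 0.002909 m^3/s/m

0.002909


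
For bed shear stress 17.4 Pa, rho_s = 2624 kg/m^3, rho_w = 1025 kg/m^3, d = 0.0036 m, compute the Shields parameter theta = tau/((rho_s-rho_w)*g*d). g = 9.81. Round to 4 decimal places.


theta = tau / ((rho_s - rho_w) * g * d)
rho_s - rho_w = 2624 - 1025 = 1599
Denominator = 1599 * 9.81 * 0.0036 = 56.470284
theta = 17.4 / 56.470284
theta = 0.3081

0.3081


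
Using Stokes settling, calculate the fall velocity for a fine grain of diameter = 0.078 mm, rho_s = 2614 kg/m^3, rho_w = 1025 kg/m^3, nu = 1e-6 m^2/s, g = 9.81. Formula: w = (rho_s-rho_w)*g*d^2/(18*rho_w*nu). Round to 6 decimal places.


w = (rho_s - rho_w) * g * d^2 / (18 * rho_w * nu)
d = 0.078 mm = 0.000078 m
rho_s - rho_w = 2614 - 1025 = 1589
Numerator = 1589 * 9.81 * (0.000078)^2 = 0.000094837940
Denominator = 18 * 1025 * 1e-6 = 0.018450
w = 0.005140 m/s

0.005140


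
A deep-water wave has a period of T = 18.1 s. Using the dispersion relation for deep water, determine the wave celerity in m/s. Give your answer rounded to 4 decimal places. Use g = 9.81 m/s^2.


We use the deep-water celerity formula:
C = g * T / (2 * pi)
C = 9.81 * 18.1 / (2 * 3.14159...)
C = 177.561000 / 6.283185
C = 28.2597 m/s

28.2597


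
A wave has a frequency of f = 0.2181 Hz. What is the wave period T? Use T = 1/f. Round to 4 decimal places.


T = 1 / f
T = 1 / 0.2181
T = 4.5851 s

4.5851


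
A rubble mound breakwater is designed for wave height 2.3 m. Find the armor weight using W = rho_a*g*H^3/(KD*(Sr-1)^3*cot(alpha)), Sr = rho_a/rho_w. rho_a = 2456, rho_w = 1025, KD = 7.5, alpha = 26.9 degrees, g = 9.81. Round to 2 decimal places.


Sr = rho_a / rho_w = 2456 / 1025 = 2.396098
(Sr - 1) = 1.396098
(Sr - 1)^3 = 2.721118
cot(26.9) = 1 / tan(26.9) = 1 / 0.507329 = 1.971108
Numerator = 2456 * 9.81 * 2.3^3 = 293143.9111
Denominator = 7.5 * 2.721118 * 1.971108 = 40.227118
W = 293143.9111 / 40.227118
W = 7287.22 N

7287.22


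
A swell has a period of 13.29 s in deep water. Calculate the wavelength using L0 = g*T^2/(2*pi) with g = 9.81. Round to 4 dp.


L0 = g * T^2 / (2 * pi)
L0 = 9.81 * 13.29^2 / (2 * pi)
L0 = 9.81 * 176.6241 / 6.28319
L0 = 1732.6824 / 6.28319
L0 = 275.7650 m

275.7650


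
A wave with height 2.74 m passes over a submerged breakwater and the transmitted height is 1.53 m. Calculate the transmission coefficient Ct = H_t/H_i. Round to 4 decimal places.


Ct = H_t / H_i
Ct = 1.53 / 2.74
Ct = 0.5584

0.5584


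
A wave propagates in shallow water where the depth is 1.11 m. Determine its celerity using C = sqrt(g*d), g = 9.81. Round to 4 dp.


Using the shallow-water approximation:
C = sqrt(g * d) = sqrt(9.81 * 1.11)
C = sqrt(10.8891)
C = 3.2999 m/s

3.2999


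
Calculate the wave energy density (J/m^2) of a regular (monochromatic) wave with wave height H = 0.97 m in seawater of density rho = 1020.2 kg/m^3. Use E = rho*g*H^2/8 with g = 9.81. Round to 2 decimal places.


E = (1/8) * rho * g * H^2
E = (1/8) * 1020.2 * 9.81 * 0.97^2
E = 0.125 * 1020.2 * 9.81 * 0.9409
E = 1177.08 J/m^2

1177.08


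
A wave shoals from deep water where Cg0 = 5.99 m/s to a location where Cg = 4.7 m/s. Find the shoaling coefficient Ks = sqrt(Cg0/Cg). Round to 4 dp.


Ks = sqrt(Cg0 / Cg)
Ks = sqrt(5.99 / 4.7)
Ks = sqrt(1.2745)
Ks = 1.1289

1.1289


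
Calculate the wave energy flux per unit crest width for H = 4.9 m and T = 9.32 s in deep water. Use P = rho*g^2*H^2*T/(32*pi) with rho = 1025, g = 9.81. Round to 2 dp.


P = rho * g^2 * H^2 * T / (32 * pi)
P = 1025 * 9.81^2 * 4.9^2 * 9.32 / (32 * pi)
P = 1025 * 96.2361 * 24.0100 * 9.32 / 100.53096
P = 219568.53 W/m

219568.53


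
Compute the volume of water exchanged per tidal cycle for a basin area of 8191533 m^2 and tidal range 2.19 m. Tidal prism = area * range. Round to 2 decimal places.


Tidal prism = Area * Tidal range
P = 8191533 * 2.19
P = 17939457.27 m^3

17939457.27


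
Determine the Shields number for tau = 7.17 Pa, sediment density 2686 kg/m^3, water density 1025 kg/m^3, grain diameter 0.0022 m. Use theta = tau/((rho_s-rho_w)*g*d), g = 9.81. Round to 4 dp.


theta = tau / ((rho_s - rho_w) * g * d)
rho_s - rho_w = 2686 - 1025 = 1661
Denominator = 1661 * 9.81 * 0.0022 = 35.847702
theta = 7.17 / 35.847702
theta = 0.2000

0.2000


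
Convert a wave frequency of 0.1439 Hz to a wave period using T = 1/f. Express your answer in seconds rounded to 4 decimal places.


T = 1 / f
T = 1 / 0.1439
T = 6.9493 s

6.9493


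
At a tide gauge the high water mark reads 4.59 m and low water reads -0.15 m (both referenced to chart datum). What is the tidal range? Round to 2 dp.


Tidal range = High water - Low water
Tidal range = 4.59 - (-0.15)
Tidal range = 4.74 m

4.74


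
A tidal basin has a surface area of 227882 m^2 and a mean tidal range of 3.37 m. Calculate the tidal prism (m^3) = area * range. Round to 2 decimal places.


Tidal prism = Area * Tidal range
P = 227882 * 3.37
P = 767962.34 m^3

767962.34


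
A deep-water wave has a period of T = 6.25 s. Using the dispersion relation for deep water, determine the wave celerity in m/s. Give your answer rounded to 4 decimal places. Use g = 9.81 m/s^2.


We use the deep-water celerity formula:
C = g * T / (2 * pi)
C = 9.81 * 6.25 / (2 * 3.14159...)
C = 61.312500 / 6.283185
C = 9.7582 m/s

9.7582


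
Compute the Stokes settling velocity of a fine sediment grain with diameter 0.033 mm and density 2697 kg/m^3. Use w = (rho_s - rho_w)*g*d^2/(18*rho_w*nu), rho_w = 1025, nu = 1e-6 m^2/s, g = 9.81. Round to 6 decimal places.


w = (rho_s - rho_w) * g * d^2 / (18 * rho_w * nu)
d = 0.033 mm = 0.000033 m
rho_s - rho_w = 2697 - 1025 = 1672
Numerator = 1672 * 9.81 * (0.000033)^2 = 0.000017862126
Denominator = 18 * 1025 * 1e-6 = 0.018450
w = 0.000968 m/s

0.000968


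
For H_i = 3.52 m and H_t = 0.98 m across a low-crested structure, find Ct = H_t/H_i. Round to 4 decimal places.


Ct = H_t / H_i
Ct = 0.98 / 3.52
Ct = 0.2784

0.2784


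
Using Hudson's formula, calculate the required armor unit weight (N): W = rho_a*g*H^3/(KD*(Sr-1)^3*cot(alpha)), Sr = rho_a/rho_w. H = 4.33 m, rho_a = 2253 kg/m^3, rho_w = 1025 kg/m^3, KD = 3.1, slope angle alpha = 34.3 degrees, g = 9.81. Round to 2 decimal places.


Sr = rho_a / rho_w = 2253 / 1025 = 2.198049
(Sr - 1) = 1.198049
(Sr - 1)^3 = 1.719584
cot(34.3) = 1 / tan(34.3) = 1 / 0.682154 = 1.465945
Numerator = 2253 * 9.81 * 4.33^3 = 1794295.1704
Denominator = 3.1 * 1.719584 * 1.465945 = 7.814531
W = 1794295.1704 / 7.814531
W = 229610.09 N

229610.09


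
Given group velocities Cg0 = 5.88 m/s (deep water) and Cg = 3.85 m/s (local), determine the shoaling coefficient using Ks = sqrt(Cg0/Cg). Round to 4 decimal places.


Ks = sqrt(Cg0 / Cg)
Ks = sqrt(5.88 / 3.85)
Ks = sqrt(1.5273)
Ks = 1.2358

1.2358


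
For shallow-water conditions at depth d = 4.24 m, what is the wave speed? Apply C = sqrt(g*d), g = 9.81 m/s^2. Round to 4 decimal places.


Using the shallow-water approximation:
C = sqrt(g * d) = sqrt(9.81 * 4.24)
C = sqrt(41.5944)
C = 6.4494 m/s

6.4494


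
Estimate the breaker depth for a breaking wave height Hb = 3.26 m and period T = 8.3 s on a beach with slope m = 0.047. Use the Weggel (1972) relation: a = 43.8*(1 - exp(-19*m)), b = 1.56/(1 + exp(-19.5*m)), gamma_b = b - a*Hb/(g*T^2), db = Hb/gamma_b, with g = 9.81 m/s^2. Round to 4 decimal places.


a = 43.8 * (1 - exp(-19 * m))
exp(-19 * 0.047) = exp(-0.8930) = 0.409426
a = 43.8 * (1 - 0.409426) = 25.867157
b = 1.56 / (1 + exp(-19.5 * m))
exp(-19.5 * 0.047) = exp(-0.9165) = 0.399916
b = 1.56 / (1 + 0.399916) = 1.114352
Hb / (g * T^2) = 3.26 / (9.81 * 8.3^2) = 3.26 / 675.8109 = 0.00482383
gamma_b = b - a * Hb/(g*T^2) = 1.114352 - 25.867157 * 0.00482383 = 0.989573
db = Hb / gamma_b = 3.26 / 0.989573
db = 3.2943 m

3.2943


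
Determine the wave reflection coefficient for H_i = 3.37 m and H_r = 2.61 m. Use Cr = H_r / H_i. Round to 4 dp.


Cr = H_r / H_i
Cr = 2.61 / 3.37
Cr = 0.7745

0.7745


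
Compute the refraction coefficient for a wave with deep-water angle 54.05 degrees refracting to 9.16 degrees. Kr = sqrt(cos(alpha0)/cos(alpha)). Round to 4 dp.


Kr = sqrt(cos(alpha0) / cos(alpha))
cos(54.05) = 0.587079
cos(9.16) = 0.987248
Kr = sqrt(0.587079 / 0.987248)
Kr = sqrt(0.594662)
Kr = 0.7711

0.7711


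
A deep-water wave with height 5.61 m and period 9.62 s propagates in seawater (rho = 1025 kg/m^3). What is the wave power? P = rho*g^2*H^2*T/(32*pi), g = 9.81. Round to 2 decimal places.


P = rho * g^2 * H^2 * T / (32 * pi)
P = 1025 * 9.81^2 * 5.61^2 * 9.62 / (32 * pi)
P = 1025 * 96.2361 * 31.4721 * 9.62 / 100.53096
P = 297072.75 W/m

297072.75


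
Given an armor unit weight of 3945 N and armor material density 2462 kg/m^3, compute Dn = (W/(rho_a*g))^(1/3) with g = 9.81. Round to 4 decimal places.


V = W / (rho_a * g)
V = 3945 / (2462 * 9.81)
V = 3945 / 24152.22
V = 0.163339 m^3
Dn = V^(1/3) = 0.163339^(1/3)
Dn = 0.5466 m

0.5466


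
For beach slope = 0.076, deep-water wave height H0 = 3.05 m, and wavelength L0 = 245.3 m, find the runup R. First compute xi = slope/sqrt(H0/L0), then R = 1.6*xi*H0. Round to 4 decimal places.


xi = slope / sqrt(H0/L0)
H0/L0 = 3.05/245.3 = 0.012434
sqrt(0.012434) = 0.111507
xi = 0.076 / 0.111507 = 0.681573
R = 1.6 * xi * H0 = 1.6 * 0.681573 * 3.05
R = 3.3261 m

3.3261


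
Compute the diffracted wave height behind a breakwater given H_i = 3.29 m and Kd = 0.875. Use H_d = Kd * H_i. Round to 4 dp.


H_d = Kd * H_i
H_d = 0.875 * 3.29
H_d = 2.8788 m

2.8788


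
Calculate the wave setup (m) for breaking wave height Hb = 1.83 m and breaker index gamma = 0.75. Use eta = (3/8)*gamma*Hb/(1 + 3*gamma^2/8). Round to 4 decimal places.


eta = (3/8) * gamma * Hb / (1 + 3*gamma^2/8)
Numerator = (3/8) * 0.75 * 1.83 = 0.514687
Denominator = 1 + 3*0.75^2/8 = 1 + 0.210938 = 1.210938
eta = 0.514687 / 1.210938
eta = 0.4250 m

0.4250


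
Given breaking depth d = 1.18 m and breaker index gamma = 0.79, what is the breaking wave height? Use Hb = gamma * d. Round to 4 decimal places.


Hb = gamma * d
Hb = 0.79 * 1.18
Hb = 0.9322 m

0.9322


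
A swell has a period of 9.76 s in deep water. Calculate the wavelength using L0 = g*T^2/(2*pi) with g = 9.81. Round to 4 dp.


L0 = g * T^2 / (2 * pi)
L0 = 9.81 * 9.76^2 / (2 * pi)
L0 = 9.81 * 95.2576 / 6.28319
L0 = 934.4771 / 6.28319
L0 = 148.7266 m

148.7266


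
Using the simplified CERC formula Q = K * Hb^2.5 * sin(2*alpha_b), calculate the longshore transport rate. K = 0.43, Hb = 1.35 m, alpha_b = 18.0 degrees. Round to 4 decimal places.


Q = K * Hb^2.5 * sin(2 * alpha_b)
Hb^2.5 = 1.35^2.5 = 2.117554
sin(2 * 18.0) = sin(36.0) = 0.587785
Q = 0.43 * 2.117554 * 0.587785
Q = 0.5352 m^3/s

0.5352


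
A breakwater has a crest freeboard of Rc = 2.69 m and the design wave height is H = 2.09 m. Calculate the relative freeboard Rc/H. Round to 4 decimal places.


Relative freeboard = Rc / H
= 2.69 / 2.09
= 1.2871

1.2871


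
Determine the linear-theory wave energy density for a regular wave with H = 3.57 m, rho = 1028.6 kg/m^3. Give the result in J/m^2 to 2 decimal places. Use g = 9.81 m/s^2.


E = (1/8) * rho * g * H^2
E = (1/8) * 1028.6 * 9.81 * 3.57^2
E = 0.125 * 1028.6 * 9.81 * 12.7449
E = 16075.41 J/m^2

16075.41


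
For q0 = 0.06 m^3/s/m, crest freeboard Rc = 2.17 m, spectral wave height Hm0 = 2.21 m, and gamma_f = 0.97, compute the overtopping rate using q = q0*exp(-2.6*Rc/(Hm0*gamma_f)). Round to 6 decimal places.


q = q0 * exp(-2.6 * Rc / (Hm0 * gamma_f))
Exponent = -2.6 * 2.17 / (2.21 * 0.97)
= -2.6 * 2.17 / 2.1437
= -2.631898
exp(-2.631898) = 0.071942
q = 0.06 * 0.071942
q = 0.004317 m^3/s/m

0.004317


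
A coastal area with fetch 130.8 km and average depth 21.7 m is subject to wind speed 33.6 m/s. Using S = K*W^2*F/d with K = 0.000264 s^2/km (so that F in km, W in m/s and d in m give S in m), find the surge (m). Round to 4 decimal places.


S = K * W^2 * F / d
W^2 = 33.6^2 = 1128.96
S = 0.000264 * 1128.96 * 130.8 / 21.7
Numerator = 0.000264 * 1128.96 * 130.8 = 38.984344
S = 38.984344 / 21.7 = 1.7965 m

1.7965


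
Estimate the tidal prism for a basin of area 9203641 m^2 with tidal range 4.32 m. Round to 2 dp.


Tidal prism = Area * Tidal range
P = 9203641 * 4.32
P = 39759729.12 m^3

39759729.12


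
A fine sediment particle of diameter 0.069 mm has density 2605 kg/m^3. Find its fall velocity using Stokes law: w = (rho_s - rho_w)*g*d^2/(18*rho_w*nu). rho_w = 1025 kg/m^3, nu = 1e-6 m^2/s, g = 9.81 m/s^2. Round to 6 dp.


w = (rho_s - rho_w) * g * d^2 / (18 * rho_w * nu)
d = 0.069 mm = 0.000069 m
rho_s - rho_w = 2605 - 1025 = 1580
Numerator = 1580 * 9.81 * (0.000069)^2 = 0.000073794548
Denominator = 18 * 1025 * 1e-6 = 0.018450
w = 0.004000 m/s

0.004000


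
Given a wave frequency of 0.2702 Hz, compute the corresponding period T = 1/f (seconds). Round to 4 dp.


T = 1 / f
T = 1 / 0.2702
T = 3.7010 s

3.7010


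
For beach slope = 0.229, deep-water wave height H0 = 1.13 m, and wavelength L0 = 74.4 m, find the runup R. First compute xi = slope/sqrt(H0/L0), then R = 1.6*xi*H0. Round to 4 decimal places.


xi = slope / sqrt(H0/L0)
H0/L0 = 1.13/74.4 = 0.015188
sqrt(0.015188) = 0.123240
xi = 0.229 / 0.123240 = 1.858158
R = 1.6 * xi * H0 = 1.6 * 1.858158 * 1.13
R = 3.3596 m

3.3596


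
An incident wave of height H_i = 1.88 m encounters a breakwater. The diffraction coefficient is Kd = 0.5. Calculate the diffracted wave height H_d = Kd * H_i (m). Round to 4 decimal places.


H_d = Kd * H_i
H_d = 0.5 * 1.88
H_d = 0.9400 m

0.9400


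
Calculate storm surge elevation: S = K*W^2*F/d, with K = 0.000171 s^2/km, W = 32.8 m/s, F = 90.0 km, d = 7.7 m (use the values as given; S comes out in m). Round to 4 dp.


S = K * W^2 * F / d
W^2 = 32.8^2 = 1075.84
S = 0.000171 * 1075.84 * 90.0 / 7.7
Numerator = 0.000171 * 1075.84 * 90.0 = 16.557178
S = 16.557178 / 7.7 = 2.1503 m

2.1503


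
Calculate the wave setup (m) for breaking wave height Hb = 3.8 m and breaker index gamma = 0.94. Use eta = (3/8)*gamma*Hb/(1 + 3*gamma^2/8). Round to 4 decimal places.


eta = (3/8) * gamma * Hb / (1 + 3*gamma^2/8)
Numerator = (3/8) * 0.94 * 3.8 = 1.339500
Denominator = 1 + 3*0.94^2/8 = 1 + 0.331350 = 1.331350
eta = 1.339500 / 1.331350
eta = 1.0061 m

1.0061


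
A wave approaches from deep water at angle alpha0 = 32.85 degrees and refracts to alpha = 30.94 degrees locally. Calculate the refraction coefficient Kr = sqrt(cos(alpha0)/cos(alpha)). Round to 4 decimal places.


Kr = sqrt(cos(alpha0) / cos(alpha))
cos(32.85) = 0.840094
cos(30.94) = 0.857706
Kr = sqrt(0.840094 / 0.857706)
Kr = sqrt(0.979465)
Kr = 0.9897

0.9897


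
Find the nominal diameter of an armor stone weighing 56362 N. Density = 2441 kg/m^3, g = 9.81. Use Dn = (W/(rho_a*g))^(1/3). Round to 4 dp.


V = W / (rho_a * g)
V = 56362 / (2441 * 9.81)
V = 56362 / 23946.21
V = 2.353692 m^3
Dn = V^(1/3) = 2.353692^(1/3)
Dn = 1.3302 m

1.3302


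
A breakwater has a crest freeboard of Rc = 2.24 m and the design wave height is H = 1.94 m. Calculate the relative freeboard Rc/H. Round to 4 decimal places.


Relative freeboard = Rc / H
= 2.24 / 1.94
= 1.1546

1.1546


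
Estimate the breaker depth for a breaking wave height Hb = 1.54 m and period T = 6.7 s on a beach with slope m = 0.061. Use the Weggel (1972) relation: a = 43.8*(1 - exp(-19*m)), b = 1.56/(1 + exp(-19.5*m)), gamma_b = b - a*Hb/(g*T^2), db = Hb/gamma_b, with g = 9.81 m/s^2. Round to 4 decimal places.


a = 43.8 * (1 - exp(-19 * m))
exp(-19 * 0.061) = exp(-1.1590) = 0.313800
a = 43.8 * (1 - 0.313800) = 30.055568
b = 1.56 / (1 + exp(-19.5 * m))
exp(-19.5 * 0.061) = exp(-1.1895) = 0.304373
b = 1.56 / (1 + 0.304373) = 1.195977
Hb / (g * T^2) = 1.54 / (9.81 * 6.7^2) = 1.54 / 440.3709 = 0.00349705
gamma_b = b - a * Hb/(g*T^2) = 1.195977 - 30.055568 * 0.00349705 = 1.090871
db = Hb / gamma_b = 1.54 / 1.090871
db = 1.4117 m

1.4117


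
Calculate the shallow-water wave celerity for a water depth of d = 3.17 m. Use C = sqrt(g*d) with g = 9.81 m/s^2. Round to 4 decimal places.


Using the shallow-water approximation:
C = sqrt(g * d) = sqrt(9.81 * 3.17)
C = sqrt(31.0977)
C = 5.5765 m/s

5.5765


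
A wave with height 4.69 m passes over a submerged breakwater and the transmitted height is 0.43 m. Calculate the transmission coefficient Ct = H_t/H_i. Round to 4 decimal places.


Ct = H_t / H_i
Ct = 0.43 / 4.69
Ct = 0.0917

0.0917


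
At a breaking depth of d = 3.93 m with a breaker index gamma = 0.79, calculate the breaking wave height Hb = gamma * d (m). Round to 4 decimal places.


Hb = gamma * d
Hb = 0.79 * 3.93
Hb = 3.1047 m

3.1047


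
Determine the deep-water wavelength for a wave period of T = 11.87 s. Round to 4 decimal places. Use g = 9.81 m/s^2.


L0 = g * T^2 / (2 * pi)
L0 = 9.81 * 11.87^2 / (2 * pi)
L0 = 9.81 * 140.8969 / 6.28319
L0 = 1382.1986 / 6.28319
L0 = 219.9837 m

219.9837


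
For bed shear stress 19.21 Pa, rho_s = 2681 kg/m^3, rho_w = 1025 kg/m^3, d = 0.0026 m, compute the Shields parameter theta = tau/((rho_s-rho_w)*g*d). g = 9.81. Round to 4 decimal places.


theta = tau / ((rho_s - rho_w) * g * d)
rho_s - rho_w = 2681 - 1025 = 1656
Denominator = 1656 * 9.81 * 0.0026 = 42.237936
theta = 19.21 / 42.237936
theta = 0.4548

0.4548


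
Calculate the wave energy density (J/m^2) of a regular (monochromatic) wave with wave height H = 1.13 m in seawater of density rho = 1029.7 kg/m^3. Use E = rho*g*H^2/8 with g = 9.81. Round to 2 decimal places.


E = (1/8) * rho * g * H^2
E = (1/8) * 1029.7 * 9.81 * 1.13^2
E = 0.125 * 1029.7 * 9.81 * 1.2769
E = 1612.30 J/m^2

1612.30


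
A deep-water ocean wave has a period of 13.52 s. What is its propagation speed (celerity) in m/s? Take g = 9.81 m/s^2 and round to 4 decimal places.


We use the deep-water celerity formula:
C = g * T / (2 * pi)
C = 9.81 * 13.52 / (2 * 3.14159...)
C = 132.631200 / 6.283185
C = 21.1089 m/s

21.1089


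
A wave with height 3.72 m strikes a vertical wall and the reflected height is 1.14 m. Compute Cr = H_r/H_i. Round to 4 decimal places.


Cr = H_r / H_i
Cr = 1.14 / 3.72
Cr = 0.3065

0.3065


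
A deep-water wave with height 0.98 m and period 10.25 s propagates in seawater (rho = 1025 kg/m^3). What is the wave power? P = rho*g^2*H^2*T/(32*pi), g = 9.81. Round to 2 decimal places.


P = rho * g^2 * H^2 * T / (32 * pi)
P = 1025 * 9.81^2 * 0.98^2 * 10.25 / (32 * pi)
P = 1025 * 96.2361 * 0.9604 * 10.25 / 100.53096
P = 9659.13 W/m

9659.13


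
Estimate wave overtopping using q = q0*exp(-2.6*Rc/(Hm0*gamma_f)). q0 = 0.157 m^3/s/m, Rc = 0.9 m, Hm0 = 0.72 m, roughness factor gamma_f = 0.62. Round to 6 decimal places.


q = q0 * exp(-2.6 * Rc / (Hm0 * gamma_f))
Exponent = -2.6 * 0.9 / (0.72 * 0.62)
= -2.6 * 0.9 / 0.4464
= -5.241935
exp(-5.241935) = 0.005290
q = 0.157 * 0.005290
q = 0.000831 m^3/s/m

0.000831


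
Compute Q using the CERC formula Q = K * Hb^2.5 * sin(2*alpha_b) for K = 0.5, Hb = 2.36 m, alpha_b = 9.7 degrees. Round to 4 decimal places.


Q = K * Hb^2.5 * sin(2 * alpha_b)
Hb^2.5 = 2.36^2.5 = 8.556182
sin(2 * 9.7) = sin(19.4) = 0.332161
Q = 0.5 * 8.556182 * 0.332161
Q = 1.4210 m^3/s

1.4210


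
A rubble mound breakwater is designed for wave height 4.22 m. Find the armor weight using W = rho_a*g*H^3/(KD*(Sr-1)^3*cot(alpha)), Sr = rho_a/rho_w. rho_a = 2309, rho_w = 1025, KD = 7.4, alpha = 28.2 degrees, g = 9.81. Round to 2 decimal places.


Sr = rho_a / rho_w = 2309 / 1025 = 2.252683
(Sr - 1) = 1.252683
(Sr - 1)^3 = 1.965728
cot(28.2) = 1 / tan(28.2) = 1 / 0.536195 = 1.864992
Numerator = 2309 * 9.81 * 4.22^3 = 1702277.2426
Denominator = 7.4 * 1.965728 * 1.864992 = 27.128901
W = 1702277.2426 / 27.128901
W = 62747.74 N

62747.74


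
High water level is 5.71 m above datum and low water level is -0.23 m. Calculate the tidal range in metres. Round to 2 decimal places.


Tidal range = High water - Low water
Tidal range = 5.71 - (-0.23)
Tidal range = 5.94 m

5.94


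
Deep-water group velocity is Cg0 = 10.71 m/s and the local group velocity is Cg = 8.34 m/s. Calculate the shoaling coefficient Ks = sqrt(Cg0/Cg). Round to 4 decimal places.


Ks = sqrt(Cg0 / Cg)
Ks = sqrt(10.71 / 8.34)
Ks = sqrt(1.2842)
Ks = 1.1332

1.1332


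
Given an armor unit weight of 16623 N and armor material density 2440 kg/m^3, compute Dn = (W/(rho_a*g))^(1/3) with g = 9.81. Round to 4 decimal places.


V = W / (rho_a * g)
V = 16623 / (2440 * 9.81)
V = 16623 / 23936.40
V = 0.694465 m^3
Dn = V^(1/3) = 0.694465^(1/3)
Dn = 0.8856 m

0.8856


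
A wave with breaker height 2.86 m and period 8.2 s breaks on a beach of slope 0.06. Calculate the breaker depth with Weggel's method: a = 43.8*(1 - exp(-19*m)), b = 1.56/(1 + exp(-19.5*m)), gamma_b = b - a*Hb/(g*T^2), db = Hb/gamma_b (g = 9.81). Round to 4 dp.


a = 43.8 * (1 - exp(-19 * m))
exp(-19 * 0.06) = exp(-1.1400) = 0.319819
a = 43.8 * (1 - 0.319819) = 29.791927
b = 1.56 / (1 + exp(-19.5 * m))
exp(-19.5 * 0.06) = exp(-1.1700) = 0.310367
b = 1.56 / (1 + 0.310367) = 1.190506
Hb / (g * T^2) = 2.86 / (9.81 * 8.2^2) = 2.86 / 659.6244 = 0.00433580
gamma_b = b - a * Hb/(g*T^2) = 1.190506 - 29.791927 * 0.00433580 = 1.061334
db = Hb / gamma_b = 2.86 / 1.061334
db = 2.6947 m

2.6947


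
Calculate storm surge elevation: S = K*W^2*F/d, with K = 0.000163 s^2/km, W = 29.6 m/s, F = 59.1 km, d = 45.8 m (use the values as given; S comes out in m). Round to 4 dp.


S = K * W^2 * F / d
W^2 = 29.6^2 = 876.16
S = 0.000163 * 876.16 * 59.1 / 45.8
Numerator = 0.000163 * 876.16 * 59.1 = 8.440312
S = 8.440312 / 45.8 = 0.1843 m

0.1843


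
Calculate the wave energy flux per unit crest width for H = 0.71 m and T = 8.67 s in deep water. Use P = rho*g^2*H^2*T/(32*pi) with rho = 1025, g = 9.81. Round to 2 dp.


P = rho * g^2 * H^2 * T / (32 * pi)
P = 1025 * 9.81^2 * 0.71^2 * 8.67 / (32 * pi)
P = 1025 * 96.2361 * 0.5041 * 8.67 / 100.53096
P = 4288.43 W/m

4288.43


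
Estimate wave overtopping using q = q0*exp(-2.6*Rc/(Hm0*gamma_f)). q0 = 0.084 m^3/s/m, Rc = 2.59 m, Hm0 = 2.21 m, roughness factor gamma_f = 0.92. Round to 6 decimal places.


q = q0 * exp(-2.6 * Rc / (Hm0 * gamma_f))
Exponent = -2.6 * 2.59 / (2.21 * 0.92)
= -2.6 * 2.59 / 2.0332
= -3.312020
exp(-3.312020) = 0.036442
q = 0.084 * 0.036442
q = 0.003061 m^3/s/m

0.003061


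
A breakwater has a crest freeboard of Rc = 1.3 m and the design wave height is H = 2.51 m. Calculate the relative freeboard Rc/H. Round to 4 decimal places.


Relative freeboard = Rc / H
= 1.3 / 2.51
= 0.5179

0.5179


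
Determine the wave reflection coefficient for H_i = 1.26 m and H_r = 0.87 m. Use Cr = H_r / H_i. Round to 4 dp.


Cr = H_r / H_i
Cr = 0.87 / 1.26
Cr = 0.6905

0.6905


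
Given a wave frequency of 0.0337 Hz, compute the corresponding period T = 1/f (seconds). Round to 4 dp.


T = 1 / f
T = 1 / 0.0337
T = 29.6736 s

29.6736


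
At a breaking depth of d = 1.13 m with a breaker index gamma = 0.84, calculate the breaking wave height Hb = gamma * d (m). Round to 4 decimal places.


Hb = gamma * d
Hb = 0.84 * 1.13
Hb = 0.9492 m

0.9492


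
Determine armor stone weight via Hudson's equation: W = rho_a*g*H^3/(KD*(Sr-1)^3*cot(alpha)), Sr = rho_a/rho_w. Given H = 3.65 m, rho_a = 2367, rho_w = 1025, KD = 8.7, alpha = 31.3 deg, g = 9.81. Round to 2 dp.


Sr = rho_a / rho_w = 2367 / 1025 = 2.309268
(Sr - 1) = 1.309268
(Sr - 1)^3 = 2.244326
cot(31.3) = 1 / tan(31.3) = 1 / 0.608010 = 1.644711
Numerator = 2367 * 9.81 * 3.65^3 = 1129134.9718
Denominator = 8.7 * 2.244326 * 1.644711 = 32.114031
W = 1129134.9718 / 32.114031
W = 35160.18 N

35160.18


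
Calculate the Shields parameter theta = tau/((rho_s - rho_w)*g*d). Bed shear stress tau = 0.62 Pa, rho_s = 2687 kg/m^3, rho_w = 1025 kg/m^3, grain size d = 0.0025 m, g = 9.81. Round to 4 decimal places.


theta = tau / ((rho_s - rho_w) * g * d)
rho_s - rho_w = 2687 - 1025 = 1662
Denominator = 1662 * 9.81 * 0.0025 = 40.760550
theta = 0.62 / 40.760550
theta = 0.0152

0.0152


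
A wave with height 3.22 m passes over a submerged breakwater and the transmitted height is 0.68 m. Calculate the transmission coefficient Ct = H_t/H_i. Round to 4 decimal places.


Ct = H_t / H_i
Ct = 0.68 / 3.22
Ct = 0.2112

0.2112


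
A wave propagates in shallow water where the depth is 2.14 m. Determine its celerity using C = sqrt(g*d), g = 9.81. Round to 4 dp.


Using the shallow-water approximation:
C = sqrt(g * d) = sqrt(9.81 * 2.14)
C = sqrt(20.9934)
C = 4.5819 m/s

4.5819


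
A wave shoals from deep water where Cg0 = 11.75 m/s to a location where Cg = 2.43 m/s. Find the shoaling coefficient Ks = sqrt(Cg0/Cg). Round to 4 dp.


Ks = sqrt(Cg0 / Cg)
Ks = sqrt(11.75 / 2.43)
Ks = sqrt(4.8354)
Ks = 2.1990

2.1990


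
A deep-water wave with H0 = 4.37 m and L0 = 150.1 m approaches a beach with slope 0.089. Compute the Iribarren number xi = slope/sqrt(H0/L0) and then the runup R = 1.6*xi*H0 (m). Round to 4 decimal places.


xi = slope / sqrt(H0/L0)
H0/L0 = 4.37/150.1 = 0.029114
sqrt(0.029114) = 0.170628
xi = 0.089 / 0.170628 = 0.521602
R = 1.6 * xi * H0 = 1.6 * 0.521602 * 4.37
R = 3.6470 m

3.6470


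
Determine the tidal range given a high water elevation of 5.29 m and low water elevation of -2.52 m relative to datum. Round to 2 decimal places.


Tidal range = High water - Low water
Tidal range = 5.29 - (-2.52)
Tidal range = 7.81 m

7.81


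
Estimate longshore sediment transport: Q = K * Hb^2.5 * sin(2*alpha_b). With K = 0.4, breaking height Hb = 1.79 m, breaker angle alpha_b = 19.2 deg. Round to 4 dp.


Q = K * Hb^2.5 * sin(2 * alpha_b)
Hb^2.5 = 1.79^2.5 = 4.286794
sin(2 * 19.2) = sin(38.4) = 0.621148
Q = 0.4 * 4.286794 * 0.621148
Q = 1.0651 m^3/s

1.0651


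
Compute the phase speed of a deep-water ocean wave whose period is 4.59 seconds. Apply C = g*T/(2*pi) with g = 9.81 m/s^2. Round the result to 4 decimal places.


We use the deep-water celerity formula:
C = g * T / (2 * pi)
C = 9.81 * 4.59 / (2 * 3.14159...)
C = 45.027900 / 6.283185
C = 7.1664 m/s

7.1664


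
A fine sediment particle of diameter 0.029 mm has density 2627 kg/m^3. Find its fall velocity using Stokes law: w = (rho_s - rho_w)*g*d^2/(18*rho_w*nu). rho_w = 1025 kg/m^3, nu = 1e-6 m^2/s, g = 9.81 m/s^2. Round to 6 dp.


w = (rho_s - rho_w) * g * d^2 / (18 * rho_w * nu)
d = 0.029 mm = 0.000029 m
rho_s - rho_w = 2627 - 1025 = 1602
Numerator = 1602 * 9.81 * (0.000029)^2 = 0.000013216836
Denominator = 18 * 1025 * 1e-6 = 0.018450
w = 0.000716 m/s

0.000716


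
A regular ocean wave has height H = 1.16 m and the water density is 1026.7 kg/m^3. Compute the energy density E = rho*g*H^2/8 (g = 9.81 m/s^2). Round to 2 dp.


E = (1/8) * rho * g * H^2
E = (1/8) * 1026.7 * 9.81 * 1.16^2
E = 0.125 * 1026.7 * 9.81 * 1.3456
E = 1694.10 J/m^2

1694.10


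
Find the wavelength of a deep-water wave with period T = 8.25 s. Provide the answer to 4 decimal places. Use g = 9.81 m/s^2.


L0 = g * T^2 / (2 * pi)
L0 = 9.81 * 8.25^2 / (2 * pi)
L0 = 9.81 * 68.0625 / 6.28319
L0 = 667.6931 / 6.28319
L0 = 106.2667 m

106.2667


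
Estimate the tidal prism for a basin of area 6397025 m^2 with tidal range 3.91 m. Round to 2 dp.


Tidal prism = Area * Tidal range
P = 6397025 * 3.91
P = 25012367.75 m^3

25012367.75


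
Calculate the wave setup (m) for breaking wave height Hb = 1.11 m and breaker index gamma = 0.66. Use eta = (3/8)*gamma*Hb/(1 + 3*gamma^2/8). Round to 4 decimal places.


eta = (3/8) * gamma * Hb / (1 + 3*gamma^2/8)
Numerator = (3/8) * 0.66 * 1.11 = 0.274725
Denominator = 1 + 3*0.66^2/8 = 1 + 0.163350 = 1.163350
eta = 0.274725 / 1.163350
eta = 0.2361 m

0.2361


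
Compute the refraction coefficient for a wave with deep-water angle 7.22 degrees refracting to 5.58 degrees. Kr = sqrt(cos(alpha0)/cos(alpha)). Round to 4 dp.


Kr = sqrt(cos(alpha0) / cos(alpha))
cos(7.22) = 0.992071
cos(5.58) = 0.995261
Kr = sqrt(0.992071 / 0.995261)
Kr = sqrt(0.996794)
Kr = 0.9984

0.9984


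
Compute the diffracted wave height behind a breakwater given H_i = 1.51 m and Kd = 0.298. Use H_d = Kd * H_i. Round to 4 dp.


H_d = Kd * H_i
H_d = 0.298 * 1.51
H_d = 0.4500 m

0.4500


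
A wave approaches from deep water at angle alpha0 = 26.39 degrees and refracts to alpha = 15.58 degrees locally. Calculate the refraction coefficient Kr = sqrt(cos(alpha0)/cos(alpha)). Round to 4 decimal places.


Kr = sqrt(cos(alpha0) / cos(alpha))
cos(26.39) = 0.895789
cos(15.58) = 0.963256
Kr = sqrt(0.895789 / 0.963256)
Kr = sqrt(0.929959)
Kr = 0.9643

0.9643


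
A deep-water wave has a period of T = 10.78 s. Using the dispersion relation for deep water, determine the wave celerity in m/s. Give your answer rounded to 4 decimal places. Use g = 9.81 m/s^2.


We use the deep-water celerity formula:
C = g * T / (2 * pi)
C = 9.81 * 10.78 / (2 * 3.14159...)
C = 105.751800 / 6.283185
C = 16.8309 m/s

16.8309


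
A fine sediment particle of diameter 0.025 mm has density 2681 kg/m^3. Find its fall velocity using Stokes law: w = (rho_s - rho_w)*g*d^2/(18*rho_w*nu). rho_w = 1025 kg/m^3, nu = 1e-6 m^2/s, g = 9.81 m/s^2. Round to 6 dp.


w = (rho_s - rho_w) * g * d^2 / (18 * rho_w * nu)
d = 0.025 mm = 0.000025 m
rho_s - rho_w = 2681 - 1025 = 1656
Numerator = 1656 * 9.81 * (0.000025)^2 = 0.000010153350
Denominator = 18 * 1025 * 1e-6 = 0.018450
w = 0.000550 m/s

0.000550


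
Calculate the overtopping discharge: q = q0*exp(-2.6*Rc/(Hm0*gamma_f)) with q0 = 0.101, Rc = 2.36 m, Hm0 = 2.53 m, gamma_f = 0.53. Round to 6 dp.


q = q0 * exp(-2.6 * Rc / (Hm0 * gamma_f))
Exponent = -2.6 * 2.36 / (2.53 * 0.53)
= -2.6 * 2.36 / 1.3409
= -4.576031
exp(-4.576031) = 0.010296
q = 0.101 * 0.010296
q = 0.001040 m^3/s/m

0.001040


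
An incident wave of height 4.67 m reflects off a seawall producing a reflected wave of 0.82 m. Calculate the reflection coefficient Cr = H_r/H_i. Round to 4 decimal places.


Cr = H_r / H_i
Cr = 0.82 / 4.67
Cr = 0.1756

0.1756


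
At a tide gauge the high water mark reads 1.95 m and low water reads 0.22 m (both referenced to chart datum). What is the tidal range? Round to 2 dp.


Tidal range = High water - Low water
Tidal range = 1.95 - (0.22)
Tidal range = 1.73 m

1.73


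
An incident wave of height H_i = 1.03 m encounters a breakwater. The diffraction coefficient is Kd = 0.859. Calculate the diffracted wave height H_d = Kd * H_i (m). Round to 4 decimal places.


H_d = Kd * H_i
H_d = 0.859 * 1.03
H_d = 0.8848 m

0.8848


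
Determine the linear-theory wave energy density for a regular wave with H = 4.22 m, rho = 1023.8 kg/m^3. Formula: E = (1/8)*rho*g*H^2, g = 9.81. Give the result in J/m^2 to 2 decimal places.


E = (1/8) * rho * g * H^2
E = (1/8) * 1023.8 * 9.81 * 4.22^2
E = 0.125 * 1023.8 * 9.81 * 17.8084
E = 22357.28 J/m^2

22357.28


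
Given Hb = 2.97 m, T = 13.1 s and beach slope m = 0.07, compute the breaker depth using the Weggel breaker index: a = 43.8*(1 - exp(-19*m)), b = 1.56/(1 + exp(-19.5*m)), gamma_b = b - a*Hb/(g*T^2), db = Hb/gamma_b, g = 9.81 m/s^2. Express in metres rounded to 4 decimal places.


a = 43.8 * (1 - exp(-19 * m))
exp(-19 * 0.07) = exp(-1.3300) = 0.264477
a = 43.8 * (1 - 0.264477) = 32.215896
b = 1.56 / (1 + exp(-19.5 * m))
exp(-19.5 * 0.07) = exp(-1.3650) = 0.255381
b = 1.56 / (1 + 0.255381) = 1.242651
Hb / (g * T^2) = 2.97 / (9.81 * 13.1^2) = 2.97 / 1683.4941 = 0.00176419
gamma_b = b - a * Hb/(g*T^2) = 1.242651 - 32.215896 * 0.00176419 = 1.185816
db = Hb / gamma_b = 2.97 / 1.185816
db = 2.5046 m

2.5046


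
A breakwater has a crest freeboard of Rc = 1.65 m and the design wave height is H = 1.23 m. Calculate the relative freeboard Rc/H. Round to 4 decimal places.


Relative freeboard = Rc / H
= 1.65 / 1.23
= 1.3415

1.3415


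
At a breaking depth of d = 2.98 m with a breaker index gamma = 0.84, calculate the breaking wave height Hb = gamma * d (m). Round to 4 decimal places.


Hb = gamma * d
Hb = 0.84 * 2.98
Hb = 2.5032 m

2.5032


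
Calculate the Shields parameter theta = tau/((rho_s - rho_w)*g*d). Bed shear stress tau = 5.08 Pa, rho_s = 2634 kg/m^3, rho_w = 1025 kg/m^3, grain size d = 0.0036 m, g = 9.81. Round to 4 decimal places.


theta = tau / ((rho_s - rho_w) * g * d)
rho_s - rho_w = 2634 - 1025 = 1609
Denominator = 1609 * 9.81 * 0.0036 = 56.823444
theta = 5.08 / 56.823444
theta = 0.0894

0.0894


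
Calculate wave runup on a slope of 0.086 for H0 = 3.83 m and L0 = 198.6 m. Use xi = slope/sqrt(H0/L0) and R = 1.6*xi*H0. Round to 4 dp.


xi = slope / sqrt(H0/L0)
H0/L0 = 3.83/198.6 = 0.019285
sqrt(0.019285) = 0.138870
xi = 0.086 / 0.138870 = 0.619282
R = 1.6 * xi * H0 = 1.6 * 0.619282 * 3.83
R = 3.7950 m

3.7950


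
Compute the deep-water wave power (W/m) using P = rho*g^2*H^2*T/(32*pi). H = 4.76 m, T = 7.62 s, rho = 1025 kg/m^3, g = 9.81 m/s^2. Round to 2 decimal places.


P = rho * g^2 * H^2 * T / (32 * pi)
P = 1025 * 9.81^2 * 4.76^2 * 7.62 / (32 * pi)
P = 1025 * 96.2361 * 22.6576 * 7.62 / 100.53096
P = 169406.83 W/m

169406.83


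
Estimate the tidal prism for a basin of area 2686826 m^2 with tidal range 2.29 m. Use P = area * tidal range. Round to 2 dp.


Tidal prism = Area * Tidal range
P = 2686826 * 2.29
P = 6152831.54 m^3

6152831.54


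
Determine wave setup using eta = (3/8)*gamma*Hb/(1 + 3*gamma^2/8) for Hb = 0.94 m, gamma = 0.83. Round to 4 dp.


eta = (3/8) * gamma * Hb / (1 + 3*gamma^2/8)
Numerator = (3/8) * 0.83 * 0.94 = 0.292575
Denominator = 1 + 3*0.83^2/8 = 1 + 0.258338 = 1.258338
eta = 0.292575 / 1.258338
eta = 0.2325 m

0.2325


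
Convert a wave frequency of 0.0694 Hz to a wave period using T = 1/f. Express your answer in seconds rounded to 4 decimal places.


T = 1 / f
T = 1 / 0.0694
T = 14.4092 s

14.4092


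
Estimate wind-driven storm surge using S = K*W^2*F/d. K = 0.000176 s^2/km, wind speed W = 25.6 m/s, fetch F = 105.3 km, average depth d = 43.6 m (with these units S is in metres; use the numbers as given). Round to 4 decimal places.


S = K * W^2 * F / d
W^2 = 25.6^2 = 655.36
S = 0.000176 * 655.36 * 105.3 / 43.6
Numerator = 0.000176 * 655.36 * 105.3 = 12.145656
S = 12.145656 / 43.6 = 0.2786 m

0.2786


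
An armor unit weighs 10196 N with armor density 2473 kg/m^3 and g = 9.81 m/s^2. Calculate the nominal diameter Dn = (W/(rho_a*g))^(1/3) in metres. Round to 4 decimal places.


V = W / (rho_a * g)
V = 10196 / (2473 * 9.81)
V = 10196 / 24260.13
V = 0.420278 m^3
Dn = V^(1/3) = 0.420278^(1/3)
Dn = 0.7491 m

0.7491


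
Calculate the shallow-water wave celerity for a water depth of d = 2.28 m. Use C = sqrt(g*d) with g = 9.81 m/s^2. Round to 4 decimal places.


Using the shallow-water approximation:
C = sqrt(g * d) = sqrt(9.81 * 2.28)
C = sqrt(22.3668)
C = 4.7294 m/s

4.7294


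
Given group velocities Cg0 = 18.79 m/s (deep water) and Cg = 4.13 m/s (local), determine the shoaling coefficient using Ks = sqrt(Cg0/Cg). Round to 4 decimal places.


Ks = sqrt(Cg0 / Cg)
Ks = sqrt(18.79 / 4.13)
Ks = sqrt(4.5496)
Ks = 2.1330

2.1330


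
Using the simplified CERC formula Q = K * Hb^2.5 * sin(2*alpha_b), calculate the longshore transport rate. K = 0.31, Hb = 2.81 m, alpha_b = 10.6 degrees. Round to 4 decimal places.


Q = K * Hb^2.5 * sin(2 * alpha_b)
Hb^2.5 = 2.81^2.5 = 13.236276
sin(2 * 10.6) = sin(21.2) = 0.361625
Q = 0.31 * 13.236276 * 0.361625
Q = 1.4838 m^3/s

1.4838


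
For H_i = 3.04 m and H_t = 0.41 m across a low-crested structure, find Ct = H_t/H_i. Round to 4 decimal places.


Ct = H_t / H_i
Ct = 0.41 / 3.04
Ct = 0.1349

0.1349


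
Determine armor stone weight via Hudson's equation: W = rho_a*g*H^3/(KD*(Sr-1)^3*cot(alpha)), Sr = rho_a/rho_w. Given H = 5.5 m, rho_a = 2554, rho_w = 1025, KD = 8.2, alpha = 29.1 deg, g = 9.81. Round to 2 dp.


Sr = rho_a / rho_w = 2554 / 1025 = 2.491707
(Sr - 1) = 1.491707
(Sr - 1)^3 = 3.319333
cot(29.1) = 1 / tan(29.1) = 1 / 0.556593 = 1.796645
Numerator = 2554 * 9.81 * 5.5^3 = 4168482.3675
Denominator = 8.2 * 3.319333 * 1.796645 = 48.902052
W = 4168482.3675 / 48.902052
W = 85241.46 N

85241.46
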